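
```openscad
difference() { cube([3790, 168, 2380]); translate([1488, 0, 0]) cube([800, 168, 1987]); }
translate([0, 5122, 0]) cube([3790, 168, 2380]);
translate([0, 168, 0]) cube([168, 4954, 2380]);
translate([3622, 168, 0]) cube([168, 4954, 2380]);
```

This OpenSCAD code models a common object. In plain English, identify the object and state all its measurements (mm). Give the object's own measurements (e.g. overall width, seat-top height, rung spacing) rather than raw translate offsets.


A single room: four walls, each 2380 mm tall and 168 mm thick, enclosing an outside footprint 3790×5290 mm (x × y), no floor or roof. The front and back walls (−y and +y sides) run the full x-width; the side walls fit between their inner faces. A door opening 800 mm wide and 1987 mm tall is cut through the front wall from the floor up, its −x edge 1488 mm from the wall's −x end.


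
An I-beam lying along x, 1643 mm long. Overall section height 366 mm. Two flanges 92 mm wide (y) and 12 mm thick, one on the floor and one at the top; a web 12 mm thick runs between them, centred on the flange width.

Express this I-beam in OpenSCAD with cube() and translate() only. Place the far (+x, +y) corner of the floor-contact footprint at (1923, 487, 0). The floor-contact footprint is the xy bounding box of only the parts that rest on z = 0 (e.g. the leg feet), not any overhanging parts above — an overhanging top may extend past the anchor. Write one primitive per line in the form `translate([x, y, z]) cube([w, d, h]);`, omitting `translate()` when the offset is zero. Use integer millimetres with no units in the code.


translate([280, 395, 0]) cube([1643, 92, 12]);
translate([280, 435, 12]) cube([1643, 12, 342]);
translate([280, 395, 354]) cube([1643, 92, 12]);


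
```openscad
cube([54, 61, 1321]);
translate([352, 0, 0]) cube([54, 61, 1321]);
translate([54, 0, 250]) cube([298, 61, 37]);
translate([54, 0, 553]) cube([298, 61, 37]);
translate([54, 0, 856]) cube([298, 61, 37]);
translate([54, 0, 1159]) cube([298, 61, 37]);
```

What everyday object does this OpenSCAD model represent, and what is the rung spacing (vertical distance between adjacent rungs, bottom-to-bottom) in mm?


A ladder. The rung spacing is 303 mm.

Two tall 54×61 posts with 4 short bars between them — a ladder. Adjacent rungs sit at z = 250 and z = 553, so the spacing is 553 − 250 = 303 mm.


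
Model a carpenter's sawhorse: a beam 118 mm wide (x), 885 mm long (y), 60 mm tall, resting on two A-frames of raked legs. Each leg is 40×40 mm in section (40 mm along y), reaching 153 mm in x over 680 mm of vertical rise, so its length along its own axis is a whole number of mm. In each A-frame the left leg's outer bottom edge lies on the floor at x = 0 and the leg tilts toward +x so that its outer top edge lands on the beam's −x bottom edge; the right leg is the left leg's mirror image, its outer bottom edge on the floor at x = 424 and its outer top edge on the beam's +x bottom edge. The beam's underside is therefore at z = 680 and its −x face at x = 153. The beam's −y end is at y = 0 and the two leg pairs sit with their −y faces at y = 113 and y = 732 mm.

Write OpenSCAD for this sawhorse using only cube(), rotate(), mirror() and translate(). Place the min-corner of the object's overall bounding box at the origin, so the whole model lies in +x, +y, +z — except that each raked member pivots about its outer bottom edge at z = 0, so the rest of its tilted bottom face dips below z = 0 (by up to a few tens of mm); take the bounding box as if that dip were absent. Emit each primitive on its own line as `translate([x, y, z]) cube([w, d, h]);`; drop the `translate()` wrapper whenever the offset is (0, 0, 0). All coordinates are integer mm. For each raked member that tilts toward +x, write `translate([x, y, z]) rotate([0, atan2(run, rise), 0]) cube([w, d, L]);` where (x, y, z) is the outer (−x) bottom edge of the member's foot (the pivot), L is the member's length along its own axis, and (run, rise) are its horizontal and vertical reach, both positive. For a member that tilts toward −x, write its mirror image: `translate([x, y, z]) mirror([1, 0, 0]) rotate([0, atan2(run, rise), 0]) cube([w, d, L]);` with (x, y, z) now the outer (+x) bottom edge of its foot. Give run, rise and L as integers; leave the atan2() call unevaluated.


translate([153, 0, 680]) cube([118, 885, 60]);
translate([0, 113, 0]) rotate([0, atan2(153, 680), 0]) cube([40, 40, 697]);
translate([424, 113, 0]) mirror([1, 0, 0]) rotate([0, atan2(153, 680), 0]) cube([40, 40, 697]);
translate([0, 732, 0]) rotate([0, atan2(153, 680), 0]) cube([40, 40, 697]);
translate([424, 732, 0]) mirror([1, 0, 0]) rotate([0, atan2(153, 680), 0]) cube([40, 40, 697]);


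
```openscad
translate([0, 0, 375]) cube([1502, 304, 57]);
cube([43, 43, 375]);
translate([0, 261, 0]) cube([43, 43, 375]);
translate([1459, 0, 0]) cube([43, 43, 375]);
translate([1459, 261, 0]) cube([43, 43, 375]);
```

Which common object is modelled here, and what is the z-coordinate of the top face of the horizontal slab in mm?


A bench. The seat-top height is 432 mm.

A long slab on four corner posts — a bench. The slab sits at z = 375 with thickness 57, so the top is 375 + 57 = 432 mm.


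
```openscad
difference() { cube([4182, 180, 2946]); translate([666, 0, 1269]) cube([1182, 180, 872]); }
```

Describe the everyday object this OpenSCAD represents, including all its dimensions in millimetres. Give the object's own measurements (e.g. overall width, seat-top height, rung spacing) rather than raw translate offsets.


A wall 4182 mm long (x), 180 mm thick (y), 2946 mm tall, with a rectangular window opening cut through it. The opening is 1182 mm wide and 872 mm tall; its sill is at z = 1269 mm and its near (−x) edge is 666 mm from the wall's −x end. The opening passes through the full wall thickness.


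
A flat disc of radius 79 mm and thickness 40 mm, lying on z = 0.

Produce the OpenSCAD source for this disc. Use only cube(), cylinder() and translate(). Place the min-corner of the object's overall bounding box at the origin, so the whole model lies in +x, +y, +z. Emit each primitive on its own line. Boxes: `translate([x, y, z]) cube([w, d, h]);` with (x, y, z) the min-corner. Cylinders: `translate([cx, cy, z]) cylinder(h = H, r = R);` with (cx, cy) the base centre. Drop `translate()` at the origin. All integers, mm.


translate([79, 79, 0]) cylinder(h = 40, r = 79);


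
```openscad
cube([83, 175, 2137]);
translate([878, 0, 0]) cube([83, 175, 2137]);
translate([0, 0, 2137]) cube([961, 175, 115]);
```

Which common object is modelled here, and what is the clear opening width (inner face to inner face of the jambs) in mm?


A door frame. The clear opening width is 795 mm.

Two 2137 mm tall posts with a header on top — a door frame. The left jamb is 83 mm wide at x = 0; the right jamb starts at x = 878. The clear opening is 878 − 83 = 795 mm.


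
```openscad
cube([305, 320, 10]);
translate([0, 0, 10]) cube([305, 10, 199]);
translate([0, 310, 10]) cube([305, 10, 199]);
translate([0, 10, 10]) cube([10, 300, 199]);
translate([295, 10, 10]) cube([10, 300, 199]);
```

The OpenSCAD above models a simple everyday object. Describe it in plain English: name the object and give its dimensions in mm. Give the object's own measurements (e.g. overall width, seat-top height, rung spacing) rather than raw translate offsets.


An open-topped rectangular box: outside dimensions 305×320×209 mm, with a uniform wall and base thickness of 10 mm. The base is a full 305×320 slab on the floor; four walls sit on top of the base. The front and back walls (the −y and +y sides) span the full width; the two side walls fit between them.


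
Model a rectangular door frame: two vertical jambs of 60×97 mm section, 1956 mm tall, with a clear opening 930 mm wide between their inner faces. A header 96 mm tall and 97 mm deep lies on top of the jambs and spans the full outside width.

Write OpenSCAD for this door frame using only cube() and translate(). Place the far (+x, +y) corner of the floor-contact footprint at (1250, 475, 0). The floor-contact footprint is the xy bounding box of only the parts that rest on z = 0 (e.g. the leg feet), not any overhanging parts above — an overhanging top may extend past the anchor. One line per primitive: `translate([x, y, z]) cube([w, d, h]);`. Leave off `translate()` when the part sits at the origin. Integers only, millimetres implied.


translate([200, 378, 0]) cube([60, 97, 1956]);
translate([1190, 378, 0]) cube([60, 97, 1956]);
translate([200, 378, 1956]) cube([1050, 97, 96]);


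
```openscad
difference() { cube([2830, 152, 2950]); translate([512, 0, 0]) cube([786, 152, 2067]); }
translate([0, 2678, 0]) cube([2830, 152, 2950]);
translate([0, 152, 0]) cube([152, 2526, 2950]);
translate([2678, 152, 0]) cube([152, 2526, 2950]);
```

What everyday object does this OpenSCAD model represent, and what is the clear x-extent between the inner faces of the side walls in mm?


A single room. The interior width is 2526 mm.

Four walls enclosing a rectangle with a door in the front wall — a room. Outside width 2830 minus two 152 mm walls gives 2526 mm.


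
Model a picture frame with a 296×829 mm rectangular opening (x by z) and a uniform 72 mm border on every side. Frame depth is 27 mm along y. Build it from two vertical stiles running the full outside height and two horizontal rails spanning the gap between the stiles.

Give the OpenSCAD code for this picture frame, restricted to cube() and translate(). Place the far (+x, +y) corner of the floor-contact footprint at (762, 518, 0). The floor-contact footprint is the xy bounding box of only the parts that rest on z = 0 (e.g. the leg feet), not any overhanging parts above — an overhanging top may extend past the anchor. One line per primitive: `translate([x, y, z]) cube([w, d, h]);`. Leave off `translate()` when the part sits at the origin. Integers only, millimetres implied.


translate([322, 491, 0]) cube([72, 27, 973]);
translate([690, 491, 0]) cube([72, 27, 973]);
translate([394, 491, 0]) cube([296, 27, 72]);
translate([394, 491, 901]) cube([296, 27, 72]);


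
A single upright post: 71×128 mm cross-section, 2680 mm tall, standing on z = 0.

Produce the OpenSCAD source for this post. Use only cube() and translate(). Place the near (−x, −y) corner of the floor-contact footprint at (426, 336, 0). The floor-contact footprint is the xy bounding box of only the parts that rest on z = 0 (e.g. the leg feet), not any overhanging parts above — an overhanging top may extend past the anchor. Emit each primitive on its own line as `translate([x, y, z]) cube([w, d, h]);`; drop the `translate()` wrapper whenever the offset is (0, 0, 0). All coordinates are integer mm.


translate([426, 336, 0]) cube([71, 128, 2680]);


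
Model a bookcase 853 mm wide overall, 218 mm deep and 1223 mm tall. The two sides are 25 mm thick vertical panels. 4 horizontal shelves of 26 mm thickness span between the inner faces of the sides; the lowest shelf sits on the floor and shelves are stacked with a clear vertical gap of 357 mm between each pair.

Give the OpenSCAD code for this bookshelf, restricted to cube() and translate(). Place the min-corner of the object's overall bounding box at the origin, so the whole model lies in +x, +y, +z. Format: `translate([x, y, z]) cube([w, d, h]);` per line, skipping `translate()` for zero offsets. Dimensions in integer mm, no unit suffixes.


cube([25, 218, 1223]);
translate([828, 0, 0]) cube([25, 218, 1223]);
translate([25, 0, 0]) cube([803, 218, 26]);
translate([25, 0, 383]) cube([803, 218, 26]);
translate([25, 0, 766]) cube([803, 218, 26]);
translate([25, 0, 1149]) cube([803, 218, 26]);


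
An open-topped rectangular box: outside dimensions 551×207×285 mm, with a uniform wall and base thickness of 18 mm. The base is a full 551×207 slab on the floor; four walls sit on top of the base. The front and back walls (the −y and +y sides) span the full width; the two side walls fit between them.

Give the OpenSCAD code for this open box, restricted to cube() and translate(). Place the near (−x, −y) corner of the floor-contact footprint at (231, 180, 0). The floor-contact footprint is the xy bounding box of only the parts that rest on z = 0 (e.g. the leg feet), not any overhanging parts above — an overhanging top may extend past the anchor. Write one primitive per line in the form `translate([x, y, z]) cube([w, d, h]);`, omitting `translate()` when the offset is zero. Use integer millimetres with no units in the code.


translate([231, 180, 0]) cube([551, 207, 18]);
translate([231, 180, 18]) cube([551, 18, 267]);
translate([231, 369, 18]) cube([551, 18, 267]);
translate([231, 198, 18]) cube([18, 171, 267]);
translate([764, 198, 18]) cube([18, 171, 267]);


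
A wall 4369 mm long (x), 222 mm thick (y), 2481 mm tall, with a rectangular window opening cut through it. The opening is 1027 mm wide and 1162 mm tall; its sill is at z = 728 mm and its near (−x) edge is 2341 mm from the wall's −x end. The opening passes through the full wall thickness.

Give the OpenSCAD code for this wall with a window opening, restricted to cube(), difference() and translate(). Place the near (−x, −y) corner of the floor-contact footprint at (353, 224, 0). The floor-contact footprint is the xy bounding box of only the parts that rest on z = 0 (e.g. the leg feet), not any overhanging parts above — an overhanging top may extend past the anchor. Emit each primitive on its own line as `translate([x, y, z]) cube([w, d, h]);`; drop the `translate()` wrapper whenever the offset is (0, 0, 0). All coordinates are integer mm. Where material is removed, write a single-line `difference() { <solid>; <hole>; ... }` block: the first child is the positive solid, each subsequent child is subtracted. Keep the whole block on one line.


difference() { translate([353, 224, 0]) cube([4369, 222, 2481]); translate([2694, 224, 728]) cube([1027, 222, 1162]); }


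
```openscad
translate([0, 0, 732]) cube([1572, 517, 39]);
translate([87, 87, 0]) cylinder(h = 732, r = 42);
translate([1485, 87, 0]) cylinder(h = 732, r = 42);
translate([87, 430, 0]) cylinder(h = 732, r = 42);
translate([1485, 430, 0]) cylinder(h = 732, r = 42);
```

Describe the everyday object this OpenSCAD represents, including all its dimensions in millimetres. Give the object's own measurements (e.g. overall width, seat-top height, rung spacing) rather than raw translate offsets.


A table: top 1572 mm (x) × 517 mm (y), 39 mm thick, upper face at z = 771 mm, on four round legs of 84 mm diameter, each leg's bounding box inset 45 mm from the nearest pair of top edges from z = 0 to the bottom of the top.


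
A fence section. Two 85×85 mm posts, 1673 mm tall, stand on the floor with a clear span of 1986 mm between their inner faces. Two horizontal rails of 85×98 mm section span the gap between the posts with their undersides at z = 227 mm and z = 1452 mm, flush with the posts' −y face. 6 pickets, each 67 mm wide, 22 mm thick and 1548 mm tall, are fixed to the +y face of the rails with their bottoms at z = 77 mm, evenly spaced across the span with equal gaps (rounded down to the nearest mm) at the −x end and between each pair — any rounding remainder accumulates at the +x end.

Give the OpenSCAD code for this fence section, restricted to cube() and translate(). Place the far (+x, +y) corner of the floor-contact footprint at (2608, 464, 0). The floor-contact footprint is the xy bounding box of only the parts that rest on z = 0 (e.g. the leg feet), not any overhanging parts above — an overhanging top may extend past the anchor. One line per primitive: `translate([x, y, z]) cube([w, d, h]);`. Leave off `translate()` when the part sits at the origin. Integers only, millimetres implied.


translate([452, 379, 0]) cube([85, 85, 1673]);
translate([2523, 379, 0]) cube([85, 85, 1673]);
translate([537, 379, 227]) cube([1986, 85, 98]);
translate([537, 379, 1452]) cube([1986, 85, 98]);
translate([763, 464, 77]) cube([67, 22, 1548]);
translate([1056, 464, 77]) cube([67, 22, 1548]);
translate([1349, 464, 77]) cube([67, 22, 1548]);
translate([1642, 464, 77]) cube([67, 22, 1548]);
translate([1935, 464, 77]) cube([67, 22, 1548]);
translate([2228, 464, 77]) cube([67, 22, 1548]);


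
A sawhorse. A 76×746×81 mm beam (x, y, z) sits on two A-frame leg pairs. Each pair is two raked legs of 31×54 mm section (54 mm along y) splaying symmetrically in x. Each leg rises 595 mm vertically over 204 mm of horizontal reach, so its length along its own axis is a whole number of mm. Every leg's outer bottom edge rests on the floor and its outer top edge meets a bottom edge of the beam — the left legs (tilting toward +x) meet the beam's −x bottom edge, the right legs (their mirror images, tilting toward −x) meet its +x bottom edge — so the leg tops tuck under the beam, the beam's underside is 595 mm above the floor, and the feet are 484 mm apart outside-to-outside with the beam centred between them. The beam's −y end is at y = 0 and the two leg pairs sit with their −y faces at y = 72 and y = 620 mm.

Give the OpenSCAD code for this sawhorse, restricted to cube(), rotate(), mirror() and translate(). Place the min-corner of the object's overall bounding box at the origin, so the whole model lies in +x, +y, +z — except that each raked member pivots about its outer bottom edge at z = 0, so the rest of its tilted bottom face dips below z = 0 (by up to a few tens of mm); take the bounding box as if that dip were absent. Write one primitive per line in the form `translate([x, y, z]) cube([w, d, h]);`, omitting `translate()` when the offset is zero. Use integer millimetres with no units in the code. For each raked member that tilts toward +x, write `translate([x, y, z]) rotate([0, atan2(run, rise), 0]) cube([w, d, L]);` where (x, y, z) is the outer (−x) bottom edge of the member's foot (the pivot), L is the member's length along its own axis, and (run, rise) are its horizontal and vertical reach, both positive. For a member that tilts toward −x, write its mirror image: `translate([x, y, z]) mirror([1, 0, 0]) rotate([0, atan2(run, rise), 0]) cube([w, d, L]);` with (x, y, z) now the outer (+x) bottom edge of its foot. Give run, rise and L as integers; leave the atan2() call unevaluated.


// leg length = √(204² + 595²) = 629
// right-leg outer foot x = 2·204 + 76 = 484
// beam min-corner = (204, 0, 595)
translate([204, 0, 595]) cube([76, 746, 81]);
translate([0, 72, 0]) rotate([0, atan2(204, 595), 0]) cube([31, 54, 629]);
translate([484, 72, 0]) mirror([1, 0, 0]) rotate([0, atan2(204, 595), 0]) cube([31, 54, 629]);
translate([0, 620, 0]) rotate([0, atan2(204, 595), 0]) cube([31, 54, 629]);
translate([484, 620, 0]) mirror([1, 0, 0]) rotate([0, atan2(204, 595), 0]) cube([31, 54, 629]);


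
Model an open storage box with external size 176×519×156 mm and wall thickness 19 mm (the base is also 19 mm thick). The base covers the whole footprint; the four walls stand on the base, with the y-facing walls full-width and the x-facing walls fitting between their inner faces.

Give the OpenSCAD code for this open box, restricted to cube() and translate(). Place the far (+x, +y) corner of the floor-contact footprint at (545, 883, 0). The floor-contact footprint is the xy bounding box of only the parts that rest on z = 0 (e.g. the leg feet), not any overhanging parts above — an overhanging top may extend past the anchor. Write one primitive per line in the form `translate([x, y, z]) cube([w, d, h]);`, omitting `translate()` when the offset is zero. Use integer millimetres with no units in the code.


translate([369, 364, 0]) cube([176, 519, 19]);
translate([369, 364, 19]) cube([176, 19, 137]);
translate([369, 864, 19]) cube([176, 19, 137]);
translate([369, 383, 19]) cube([19, 481, 137]);
translate([526, 383, 19]) cube([19, 481, 137]);


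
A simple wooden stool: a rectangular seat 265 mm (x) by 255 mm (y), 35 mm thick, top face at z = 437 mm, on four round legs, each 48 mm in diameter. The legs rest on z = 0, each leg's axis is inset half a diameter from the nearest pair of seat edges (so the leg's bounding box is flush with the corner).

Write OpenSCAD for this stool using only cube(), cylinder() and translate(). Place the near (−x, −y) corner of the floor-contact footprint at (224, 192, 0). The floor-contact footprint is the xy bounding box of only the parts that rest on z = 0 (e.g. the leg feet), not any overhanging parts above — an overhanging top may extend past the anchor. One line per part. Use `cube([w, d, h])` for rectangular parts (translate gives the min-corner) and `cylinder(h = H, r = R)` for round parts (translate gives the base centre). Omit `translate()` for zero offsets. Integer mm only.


translate([224, 192, 402]) cube([265, 255, 35]);
translate([248, 216, 0]) cylinder(h = 402, r = 24);
translate([465, 216, 0]) cylinder(h = 402, r = 24);
translate([248, 423, 0]) cylinder(h = 402, r = 24);
translate([465, 423, 0]) cylinder(h = 402, r = 24);


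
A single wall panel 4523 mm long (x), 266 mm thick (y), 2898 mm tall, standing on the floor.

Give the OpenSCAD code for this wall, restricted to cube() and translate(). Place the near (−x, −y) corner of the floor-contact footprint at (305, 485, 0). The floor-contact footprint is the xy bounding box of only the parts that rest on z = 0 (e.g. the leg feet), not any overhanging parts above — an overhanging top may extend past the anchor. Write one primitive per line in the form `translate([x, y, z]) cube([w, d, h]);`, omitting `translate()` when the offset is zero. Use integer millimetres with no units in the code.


translate([305, 485, 0]) cube([4523, 266, 2898]);


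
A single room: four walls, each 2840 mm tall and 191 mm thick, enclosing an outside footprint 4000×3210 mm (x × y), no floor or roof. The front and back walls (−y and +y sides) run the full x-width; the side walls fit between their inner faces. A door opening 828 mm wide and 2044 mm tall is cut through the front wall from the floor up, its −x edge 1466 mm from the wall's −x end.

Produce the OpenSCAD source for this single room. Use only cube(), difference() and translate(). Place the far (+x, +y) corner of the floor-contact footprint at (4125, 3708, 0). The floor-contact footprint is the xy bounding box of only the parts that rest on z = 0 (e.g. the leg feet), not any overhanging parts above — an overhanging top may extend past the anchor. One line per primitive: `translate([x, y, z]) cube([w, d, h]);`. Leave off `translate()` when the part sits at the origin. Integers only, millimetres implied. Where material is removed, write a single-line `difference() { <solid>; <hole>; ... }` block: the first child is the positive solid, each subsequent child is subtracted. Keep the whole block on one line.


difference() { translate([125, 498, 0]) cube([4000, 191, 2840]); translate([1591, 498, 0]) cube([828, 191, 2044]); }
translate([125, 3517, 0]) cube([4000, 191, 2840]);
translate([125, 689, 0]) cube([191, 2828, 2840]);
translate([3934, 689, 0]) cube([191, 2828, 2840]);


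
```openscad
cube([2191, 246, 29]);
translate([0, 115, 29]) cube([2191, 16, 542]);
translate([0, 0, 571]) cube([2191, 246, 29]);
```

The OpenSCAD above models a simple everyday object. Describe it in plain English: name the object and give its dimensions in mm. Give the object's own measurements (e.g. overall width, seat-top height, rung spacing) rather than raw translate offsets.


An I-beam lying along x, 2191 mm long. Overall section height 600 mm. Two flanges 246 mm wide (y) and 29 mm thick, one on the floor and one at the top; a web 16 mm thick runs between them, centred on the flange width.


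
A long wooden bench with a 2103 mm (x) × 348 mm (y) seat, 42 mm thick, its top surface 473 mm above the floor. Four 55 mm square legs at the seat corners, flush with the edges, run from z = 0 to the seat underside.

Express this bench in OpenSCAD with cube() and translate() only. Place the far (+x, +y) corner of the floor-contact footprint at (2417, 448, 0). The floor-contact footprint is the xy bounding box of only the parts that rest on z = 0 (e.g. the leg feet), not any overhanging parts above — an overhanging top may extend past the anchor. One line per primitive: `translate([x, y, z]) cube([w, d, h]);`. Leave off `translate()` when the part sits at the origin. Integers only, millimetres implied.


translate([314, 100, 431]) cube([2103, 348, 42]);
translate([314, 100, 0]) cube([55, 55, 431]);
translate([314, 393, 0]) cube([55, 55, 431]);
translate([2362, 100, 0]) cube([55, 55, 431]);
translate([2362, 393, 0]) cube([55, 55, 431]);


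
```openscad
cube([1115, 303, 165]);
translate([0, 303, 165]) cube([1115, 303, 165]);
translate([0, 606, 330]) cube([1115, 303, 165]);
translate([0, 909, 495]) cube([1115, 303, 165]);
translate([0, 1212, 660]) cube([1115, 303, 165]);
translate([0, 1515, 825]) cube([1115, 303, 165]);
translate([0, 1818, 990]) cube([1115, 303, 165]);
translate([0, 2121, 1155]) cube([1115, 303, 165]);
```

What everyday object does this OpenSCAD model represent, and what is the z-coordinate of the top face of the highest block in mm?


A staircase. The total rise is 1320 mm.

8 identical blocks, each offset up and back from the previous — a staircase. Each step is 165 mm tall and there are 8 of them, so the total rise is 8 × 165 = 1320 mm.


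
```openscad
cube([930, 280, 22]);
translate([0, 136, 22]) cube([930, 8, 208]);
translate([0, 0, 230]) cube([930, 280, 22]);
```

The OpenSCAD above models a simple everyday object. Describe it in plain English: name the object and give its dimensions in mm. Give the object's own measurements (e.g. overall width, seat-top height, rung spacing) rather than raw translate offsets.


An I-beam lying along x, 930 mm long. Overall section height 252 mm. Two flanges 280 mm wide (y) and 22 mm thick, one on the floor and one at the top; a web 8 mm thick runs between them, centred on the flange width.


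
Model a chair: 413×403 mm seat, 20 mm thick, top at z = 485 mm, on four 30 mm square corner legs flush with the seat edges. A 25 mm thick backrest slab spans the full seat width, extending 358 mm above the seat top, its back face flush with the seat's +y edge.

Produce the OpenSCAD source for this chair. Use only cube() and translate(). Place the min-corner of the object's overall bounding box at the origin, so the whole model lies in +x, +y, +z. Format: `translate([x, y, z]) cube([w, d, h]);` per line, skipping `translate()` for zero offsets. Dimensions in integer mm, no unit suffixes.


translate([0, 0, 465]) cube([413, 403, 20]);
cube([30, 30, 465]);
translate([383, 0, 0]) cube([30, 30, 465]);
translate([0, 373, 0]) cube([30, 30, 465]);
translate([383, 373, 0]) cube([30, 30, 465]);
translate([0, 378, 485]) cube([413, 25, 358]);


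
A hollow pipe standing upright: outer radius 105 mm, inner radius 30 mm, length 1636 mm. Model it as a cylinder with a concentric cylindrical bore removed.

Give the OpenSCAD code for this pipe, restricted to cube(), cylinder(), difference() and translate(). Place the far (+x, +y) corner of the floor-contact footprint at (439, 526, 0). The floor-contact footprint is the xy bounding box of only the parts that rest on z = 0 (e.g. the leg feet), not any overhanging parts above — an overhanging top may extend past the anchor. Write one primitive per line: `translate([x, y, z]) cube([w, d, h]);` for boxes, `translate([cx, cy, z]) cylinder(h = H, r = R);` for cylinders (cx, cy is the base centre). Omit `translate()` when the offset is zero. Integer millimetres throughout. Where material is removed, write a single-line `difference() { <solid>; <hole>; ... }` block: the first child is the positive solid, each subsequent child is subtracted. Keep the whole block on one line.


difference() { translate([334, 421, 0]) cylinder(h = 1636, r = 105); translate([334, 421, 0]) cylinder(h = 1636, r = 30); }


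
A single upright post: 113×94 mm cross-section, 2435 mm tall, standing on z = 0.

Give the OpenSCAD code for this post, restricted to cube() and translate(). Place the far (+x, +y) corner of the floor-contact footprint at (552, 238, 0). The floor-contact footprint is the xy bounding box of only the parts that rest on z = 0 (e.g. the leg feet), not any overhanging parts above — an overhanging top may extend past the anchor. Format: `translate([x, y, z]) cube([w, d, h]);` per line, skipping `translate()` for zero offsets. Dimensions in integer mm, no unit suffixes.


translate([439, 144, 0]) cube([113, 94, 2435]);


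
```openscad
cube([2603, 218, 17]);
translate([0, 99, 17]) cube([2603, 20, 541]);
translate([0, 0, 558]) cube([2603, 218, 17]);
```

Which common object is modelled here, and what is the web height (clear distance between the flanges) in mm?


An I-beam. The web height is 541 mm.

Two wide flanges with a thin centred web — an I-beam. Overall 575 mm minus two 17 mm flanges gives a web of 575 − 2·17 = 541 mm.


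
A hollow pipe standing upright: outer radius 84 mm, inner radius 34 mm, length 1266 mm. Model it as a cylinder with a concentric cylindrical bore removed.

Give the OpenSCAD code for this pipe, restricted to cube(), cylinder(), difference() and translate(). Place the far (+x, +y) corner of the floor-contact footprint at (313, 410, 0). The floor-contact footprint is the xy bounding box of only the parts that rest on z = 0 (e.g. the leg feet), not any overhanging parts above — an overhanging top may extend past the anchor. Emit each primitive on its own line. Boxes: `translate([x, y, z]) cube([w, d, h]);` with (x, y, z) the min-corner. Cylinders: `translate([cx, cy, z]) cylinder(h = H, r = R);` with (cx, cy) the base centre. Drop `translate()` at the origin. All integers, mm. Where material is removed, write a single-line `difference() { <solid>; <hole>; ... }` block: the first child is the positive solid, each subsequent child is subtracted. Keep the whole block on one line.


difference() { translate([229, 326, 0]) cylinder(h = 1266, r = 84); translate([229, 326, 0]) cylinder(h = 1266, r = 34); }


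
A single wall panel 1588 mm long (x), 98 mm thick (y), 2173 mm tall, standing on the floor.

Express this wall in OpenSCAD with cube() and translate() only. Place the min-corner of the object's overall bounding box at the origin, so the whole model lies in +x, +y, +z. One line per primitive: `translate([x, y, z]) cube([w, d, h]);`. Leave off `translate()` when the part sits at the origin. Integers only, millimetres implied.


cube([1588, 98, 2173]);


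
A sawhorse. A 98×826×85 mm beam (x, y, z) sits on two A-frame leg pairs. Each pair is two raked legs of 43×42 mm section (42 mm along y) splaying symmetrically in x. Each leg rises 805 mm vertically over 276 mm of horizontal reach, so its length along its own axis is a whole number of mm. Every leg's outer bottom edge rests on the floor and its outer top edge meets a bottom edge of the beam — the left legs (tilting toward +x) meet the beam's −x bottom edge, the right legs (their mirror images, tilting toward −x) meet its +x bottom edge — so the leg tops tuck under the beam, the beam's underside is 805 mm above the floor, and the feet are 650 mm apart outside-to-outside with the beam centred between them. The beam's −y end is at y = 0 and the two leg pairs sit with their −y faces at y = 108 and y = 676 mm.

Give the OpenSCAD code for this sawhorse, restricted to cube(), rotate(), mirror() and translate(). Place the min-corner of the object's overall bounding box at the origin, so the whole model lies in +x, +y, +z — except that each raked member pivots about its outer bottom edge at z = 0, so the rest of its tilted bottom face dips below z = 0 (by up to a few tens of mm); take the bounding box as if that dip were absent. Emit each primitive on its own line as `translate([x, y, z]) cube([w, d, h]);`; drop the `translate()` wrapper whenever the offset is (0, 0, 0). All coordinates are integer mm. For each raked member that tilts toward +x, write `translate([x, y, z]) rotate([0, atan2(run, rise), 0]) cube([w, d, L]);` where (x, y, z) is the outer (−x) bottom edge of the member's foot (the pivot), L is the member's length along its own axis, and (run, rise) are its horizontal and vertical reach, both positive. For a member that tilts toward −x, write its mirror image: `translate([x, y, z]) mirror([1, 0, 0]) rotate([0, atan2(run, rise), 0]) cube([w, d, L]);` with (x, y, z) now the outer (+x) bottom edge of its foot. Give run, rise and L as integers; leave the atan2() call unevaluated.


translate([276, 0, 805]) cube([98, 826, 85]);
translate([0, 108, 0]) rotate([0, atan2(276, 805), 0]) cube([43, 42, 851]);
translate([650, 108, 0]) mirror([1, 0, 0]) rotate([0, atan2(276, 805), 0]) cube([43, 42, 851]);
translate([0, 676, 0]) rotate([0, atan2(276, 805), 0]) cube([43, 42, 851]);
translate([650, 676, 0]) mirror([1, 0, 0]) rotate([0, atan2(276, 805), 0]) cube([43, 42, 851]);


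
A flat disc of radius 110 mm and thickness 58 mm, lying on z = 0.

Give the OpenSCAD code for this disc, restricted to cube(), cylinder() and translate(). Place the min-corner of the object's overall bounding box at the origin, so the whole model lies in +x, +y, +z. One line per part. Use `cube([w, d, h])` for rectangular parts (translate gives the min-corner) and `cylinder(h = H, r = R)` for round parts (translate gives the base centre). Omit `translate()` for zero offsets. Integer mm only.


translate([110, 110, 0]) cylinder(h = 58, r = 110);


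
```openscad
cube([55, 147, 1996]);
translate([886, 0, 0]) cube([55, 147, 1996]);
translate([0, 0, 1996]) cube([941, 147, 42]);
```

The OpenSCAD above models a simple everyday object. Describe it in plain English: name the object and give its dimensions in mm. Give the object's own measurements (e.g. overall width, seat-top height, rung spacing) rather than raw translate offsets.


A door frame. The clear opening is 831 mm wide and 1996 mm high. Two 55 mm wide jambs, 147 mm deep, stand either side of the opening from the floor to the top of the opening. A 42 mm thick head sits across the top of both jambs, spanning the full outside width of the frame.


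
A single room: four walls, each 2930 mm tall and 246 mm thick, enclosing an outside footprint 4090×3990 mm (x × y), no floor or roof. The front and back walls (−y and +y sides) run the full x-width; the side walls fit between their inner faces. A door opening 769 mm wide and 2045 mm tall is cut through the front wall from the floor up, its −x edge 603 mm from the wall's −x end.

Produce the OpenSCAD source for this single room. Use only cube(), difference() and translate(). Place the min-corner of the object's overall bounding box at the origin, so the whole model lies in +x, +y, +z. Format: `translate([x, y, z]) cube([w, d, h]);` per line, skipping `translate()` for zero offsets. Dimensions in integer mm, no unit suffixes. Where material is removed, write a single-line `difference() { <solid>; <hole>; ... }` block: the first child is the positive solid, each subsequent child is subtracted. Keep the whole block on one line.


difference() { cube([4090, 246, 2930]); translate([603, 0, 0]) cube([769, 246, 2045]); }
translate([0, 3744, 0]) cube([4090, 246, 2930]);
translate([0, 246, 0]) cube([246, 3498, 2930]);
translate([3844, 246, 0]) cube([246, 3498, 2930]);


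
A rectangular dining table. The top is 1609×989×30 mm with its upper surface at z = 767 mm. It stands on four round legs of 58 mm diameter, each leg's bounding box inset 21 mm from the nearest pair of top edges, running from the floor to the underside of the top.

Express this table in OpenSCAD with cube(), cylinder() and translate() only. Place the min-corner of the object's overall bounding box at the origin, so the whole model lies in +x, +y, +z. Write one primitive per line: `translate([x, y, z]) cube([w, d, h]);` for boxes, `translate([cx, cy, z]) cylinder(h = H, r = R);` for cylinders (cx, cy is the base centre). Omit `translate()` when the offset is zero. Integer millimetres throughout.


translate([0, 0, 737]) cube([1609, 989, 30]);
translate([50, 50, 0]) cylinder(h = 737, r = 29);
translate([1559, 50, 0]) cylinder(h = 737, r = 29);
translate([50, 939, 0]) cylinder(h = 737, r = 29);
translate([1559, 939, 0]) cylinder(h = 737, r = 29);


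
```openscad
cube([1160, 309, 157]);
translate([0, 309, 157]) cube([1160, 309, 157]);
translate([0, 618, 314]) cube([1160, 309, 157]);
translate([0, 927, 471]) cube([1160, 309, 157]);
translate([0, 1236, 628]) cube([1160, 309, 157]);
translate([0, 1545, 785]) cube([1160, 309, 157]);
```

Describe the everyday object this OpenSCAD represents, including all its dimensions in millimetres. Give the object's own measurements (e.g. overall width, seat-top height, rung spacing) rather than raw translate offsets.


A straight staircase of 6 solid steps. Each step is 1160 mm wide (x), 309 mm deep (y, the going) and 157 mm tall (the rise). The first step rests on the floor; each subsequent step sits one going further in +y and one rise higher in +z, directly behind and above the previous step with no overlap.


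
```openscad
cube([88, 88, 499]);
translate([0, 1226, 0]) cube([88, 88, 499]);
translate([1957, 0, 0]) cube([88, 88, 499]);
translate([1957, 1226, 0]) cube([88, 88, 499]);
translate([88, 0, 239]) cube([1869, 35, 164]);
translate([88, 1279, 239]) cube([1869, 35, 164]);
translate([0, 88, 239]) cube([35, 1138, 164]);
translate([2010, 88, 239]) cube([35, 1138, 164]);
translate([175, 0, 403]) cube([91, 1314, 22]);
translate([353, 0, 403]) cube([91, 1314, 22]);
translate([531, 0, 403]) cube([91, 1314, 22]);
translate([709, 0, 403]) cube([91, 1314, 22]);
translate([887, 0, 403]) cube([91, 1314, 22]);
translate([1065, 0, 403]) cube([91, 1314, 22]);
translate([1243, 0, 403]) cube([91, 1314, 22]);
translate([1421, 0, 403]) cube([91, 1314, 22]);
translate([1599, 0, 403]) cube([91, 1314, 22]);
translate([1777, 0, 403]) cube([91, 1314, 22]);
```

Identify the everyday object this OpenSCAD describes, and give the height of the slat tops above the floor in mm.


A bed frame. The slat-top height is 425 mm.

Four posts, four rails, and a row of slats — a bed frame. Slats sit on the rails at z = 239 + 164 = 403; with slat thickness 22, the top is 425 mm.


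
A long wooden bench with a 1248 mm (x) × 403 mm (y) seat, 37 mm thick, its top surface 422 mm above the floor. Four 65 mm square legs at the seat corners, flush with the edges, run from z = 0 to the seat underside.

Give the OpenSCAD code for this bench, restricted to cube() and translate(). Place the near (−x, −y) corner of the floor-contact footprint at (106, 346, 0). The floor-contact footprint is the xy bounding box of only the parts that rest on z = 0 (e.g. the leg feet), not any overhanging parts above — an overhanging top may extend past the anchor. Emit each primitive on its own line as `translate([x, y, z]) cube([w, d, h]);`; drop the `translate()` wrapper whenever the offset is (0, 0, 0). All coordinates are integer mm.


translate([106, 346, 385]) cube([1248, 403, 37]);
translate([106, 346, 0]) cube([65, 65, 385]);
translate([106, 684, 0]) cube([65, 65, 385]);
translate([1289, 346, 0]) cube([65, 65, 385]);
translate([1289, 684, 0]) cube([65, 65, 385]);


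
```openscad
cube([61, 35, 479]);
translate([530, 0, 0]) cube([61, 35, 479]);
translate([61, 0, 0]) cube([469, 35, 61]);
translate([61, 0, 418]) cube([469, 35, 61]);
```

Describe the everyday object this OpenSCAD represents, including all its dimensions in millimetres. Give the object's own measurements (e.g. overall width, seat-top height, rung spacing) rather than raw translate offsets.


A rectangular picture frame lying in the x–z plane (depth along y). The opening is 469 mm wide (x) by 357 mm tall (z), surrounded by a border 61 mm wide on all four sides. The frame is 35 mm deep and is made of two full-height vertical stiles with two horizontal rails fitted between them.


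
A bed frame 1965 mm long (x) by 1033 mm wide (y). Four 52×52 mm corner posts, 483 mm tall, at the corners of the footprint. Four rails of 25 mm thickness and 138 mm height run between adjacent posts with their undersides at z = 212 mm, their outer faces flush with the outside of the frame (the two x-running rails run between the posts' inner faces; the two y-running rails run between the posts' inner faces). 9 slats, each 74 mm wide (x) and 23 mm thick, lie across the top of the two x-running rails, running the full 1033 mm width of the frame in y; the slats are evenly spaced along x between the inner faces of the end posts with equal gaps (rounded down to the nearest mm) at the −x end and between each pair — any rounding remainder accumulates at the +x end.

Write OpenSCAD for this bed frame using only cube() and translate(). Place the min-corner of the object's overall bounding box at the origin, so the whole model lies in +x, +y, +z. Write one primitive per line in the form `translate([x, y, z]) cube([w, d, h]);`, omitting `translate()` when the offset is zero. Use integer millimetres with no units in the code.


cube([52, 52, 483]);
translate([0, 981, 0]) cube([52, 52, 483]);
translate([1913, 0, 0]) cube([52, 52, 483]);
translate([1913, 981, 0]) cube([52, 52, 483]);
translate([52, 0, 212]) cube([1861, 25, 138]);
translate([52, 1008, 212]) cube([1861, 25, 138]);
translate([0, 52, 212]) cube([25, 929, 138]);
translate([1940, 52, 212]) cube([25, 929, 138]);
translate([171, 0, 350]) cube([74, 1033, 23]);
translate([364, 0, 350]) cube([74, 1033, 23]);
translate([557, 0, 350]) cube([74, 1033, 23]);
translate([750, 0, 350]) cube([74, 1033, 23]);
translate([943, 0, 350]) cube([74, 1033, 23]);
translate([1136, 0, 350]) cube([74, 1033, 23]);
translate([1329, 0, 350]) cube([74, 1033, 23]);
translate([1522, 0, 350]) cube([74, 1033, 23]);
translate([1715, 0, 350]) cube([74, 1033, 23]);
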